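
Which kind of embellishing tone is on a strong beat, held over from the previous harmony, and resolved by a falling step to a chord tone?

Suspension.

Approach: by preparation — the pitch is first a chord tone, then held (tied or repeated) while the harmony changes under it. Departure: down by step. Metric position: strong.
A prepared dissonance that resolves downward by step — a suspension. (The same figure resolving upward would be a retardation.)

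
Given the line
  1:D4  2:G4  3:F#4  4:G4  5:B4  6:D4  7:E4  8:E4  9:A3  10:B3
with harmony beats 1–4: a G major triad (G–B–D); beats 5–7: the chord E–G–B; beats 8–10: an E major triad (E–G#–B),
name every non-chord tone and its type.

The harmony at that moment is G major triad (G, B, D); F#4 is not a chord tone.
It is approached by step down from G4 and left by step up to G4.
Step away and step back to the same note — a neighbor tone (lower neighbor).
The harmony at that moment is E minor triad (E, G, B); D4 is not a chord tone.
It is approached by leap down from B4 and left by step up to E4.
Leap in, step out — an appoggiatura.
The harmony at that moment is E major triad (E, G#, B); A3 is not a chord tone.
It is approached by leap down from E4 and left by step up to B3.
Leap in, step out — an appoggiatura.

F#4 (beat 3) — neighbor tone; D4 (beat 6) — appoggiatura; A3 (beat 9) — appoggiatura.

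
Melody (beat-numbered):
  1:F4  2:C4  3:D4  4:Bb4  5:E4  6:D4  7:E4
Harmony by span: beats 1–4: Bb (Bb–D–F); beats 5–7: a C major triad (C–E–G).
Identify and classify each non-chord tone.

C4 (beat 2) — appoggiatura; D4 (beat 6) — neighbor tone.

The harmony at that moment is Bb major triad (Bb, D, F); C4 is not a chord tone.
It is approached by leap down from F4 and left by step up to D4.
Leap in, step out — an appoggiatura.
The harmony at that moment is C major triad (C, E, G); D4 is not a chord tone.
It is approached by step down from E4 and left by step up to E4.
Step away and step back to the same note — a neighbor tone (lower neighbor).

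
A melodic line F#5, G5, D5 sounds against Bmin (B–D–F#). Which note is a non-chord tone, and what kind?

G5 is an escape tone.

The harmony at that moment is B minor triad (B, D, F#); G5 is not a chord tone.
It is approached by step up from F#5 and left by leap down to D5.
Step in, leap out — an escape tone.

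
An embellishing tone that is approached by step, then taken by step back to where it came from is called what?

Neighbor tone.

Approach: by step. Departure: by step in the opposite direction, back to the starting pitch.
Stepwise on both sides but reversing to return to the same chord tone — a neighbor tone. (Had it continued onward in the same direction it would be a passing tone instead.)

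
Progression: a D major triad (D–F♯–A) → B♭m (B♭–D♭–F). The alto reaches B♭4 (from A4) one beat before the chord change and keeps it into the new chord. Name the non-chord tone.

B♭4 is an anticipation.

The harmony at that moment is D major triad (D, F♯, A); B♭4 is not a chord tone.
It is approached by step up from A4 and then sustained as the same pitch into the next harmony.
Arriving early and becoming a chord tone when the harmony changes — an anticipation.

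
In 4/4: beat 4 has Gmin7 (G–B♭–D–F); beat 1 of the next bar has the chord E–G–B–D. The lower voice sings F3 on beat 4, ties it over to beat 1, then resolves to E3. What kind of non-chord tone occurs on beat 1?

The harmony at that moment is E minor seventh chord (E, G, B, D); F3 is not a chord tone.
It is held over (the same pitch as the preceding F3) and left by step down to E3.
Held over from the previous chord and resolving down by step — a suspension.

Suspension.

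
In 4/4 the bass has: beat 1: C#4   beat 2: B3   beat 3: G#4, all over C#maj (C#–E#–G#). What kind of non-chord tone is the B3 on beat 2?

The harmony at that moment is C# major triad (C#, E#, G#); B3 is not a chord tone.
It is approached by step down from C#4 and left by leap up to G#4.
Step in, leap out, on a weak beat — an escape tone.

Escape tone.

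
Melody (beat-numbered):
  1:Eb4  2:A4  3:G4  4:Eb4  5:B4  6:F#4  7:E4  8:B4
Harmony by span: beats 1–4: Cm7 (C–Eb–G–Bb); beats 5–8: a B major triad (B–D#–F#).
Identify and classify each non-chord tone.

The harmony at that moment is C minor seventh chord (C, Eb, G, Bb); A4 is not a chord tone.
It is approached by leap up from Eb4 and left by step down to G4.
Leap in, step out — an appoggiatura.
The harmony at that moment is B major triad (B, D#, F#); E4 is not a chord tone.
It is approached by step down from F#4 and left by leap up to B4.
Step in, leap out — an escape tone.

A4 (beat 2) — appoggiatura; E4 (beat 7) — escape tone.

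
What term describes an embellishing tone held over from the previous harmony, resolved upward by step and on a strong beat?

Approach: by preparation — the pitch is first a chord tone, then held (tied or repeated) while the harmony changes under it. Departure: up by step. Metric position: strong.
A prepared dissonance that resolves upward by step — a retardation. (The same figure resolving downward would be a suspension.)

Retardation.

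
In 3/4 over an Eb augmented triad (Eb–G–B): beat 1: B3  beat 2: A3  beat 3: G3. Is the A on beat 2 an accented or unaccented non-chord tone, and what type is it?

The harmony at that moment is Eb augmented triad (Eb, G, B); A3 is not a chord tone.
It is approached by step down from B3 and left by step down to G3.
Step in, step out in the same direction — a passing tone.
It falls on a weak beat, so it is unaccented.

Unaccented passing tone.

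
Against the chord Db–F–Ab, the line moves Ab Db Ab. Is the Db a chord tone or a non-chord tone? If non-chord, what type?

Db major triad contains Db, F, Ab; Db is the root, so it is a chord tone.

Chord tone (the root of Db major triad).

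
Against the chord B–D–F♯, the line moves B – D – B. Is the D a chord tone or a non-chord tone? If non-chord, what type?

Chord tone (the third of B minor triad).

B minor triad contains B, D, F♯; D is the third, so it is a chord tone.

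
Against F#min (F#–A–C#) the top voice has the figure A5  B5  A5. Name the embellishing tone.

B5 is a neighbor tone.

The harmony at that moment is F# minor triad (F#, A, C#); B5 is not a chord tone.
It is approached by step up from A5 and left by step down to A5.
Step away and step back to the same note — a neighbor tone (upper neighbor).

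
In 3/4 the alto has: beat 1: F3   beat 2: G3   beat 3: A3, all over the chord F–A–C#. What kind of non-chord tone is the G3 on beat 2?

Passing tone.

The harmony at that moment is F augmented triad (F, A, C#); G3 is not a chord tone.
It is approached by step up from F3 and left by step up to A3.
Step in, step out in the same direction — a passing tone.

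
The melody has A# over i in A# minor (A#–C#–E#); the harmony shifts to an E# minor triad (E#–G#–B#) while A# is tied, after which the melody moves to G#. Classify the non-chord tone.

The harmony at that moment is E# minor triad (E#, G#, B#); A# is not a chord tone.
It is held over (the same pitch as the preceding A#) and left by step down to G#.
Held over from the previous chord and resolving down by step — a suspension.

A# is a suspension.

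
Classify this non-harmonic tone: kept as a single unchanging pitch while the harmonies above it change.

Pedal tone.

Approach: none. Departure: none — a single pitch is sustained while the chords change around it, passing through harmonies that do not contain it.
No melodic motion at all; the dissonance is created entirely by the moving harmonies against the stationary note — a pedal tone (pedal point).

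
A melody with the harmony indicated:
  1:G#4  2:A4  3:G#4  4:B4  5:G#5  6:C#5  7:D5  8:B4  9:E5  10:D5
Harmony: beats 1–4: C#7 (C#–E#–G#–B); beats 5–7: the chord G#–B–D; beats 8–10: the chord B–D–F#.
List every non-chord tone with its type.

A4 (beat 2) — neighbor tone; C#5 (beat 6) — appoggiatura; E5 (beat 9) — appoggiatura.

The harmony at that moment is C# dominant seventh chord (C#, E#, G#, B); A4 is not a chord tone.
It is approached by step up from G#4 and left by step down to G#4.
Step away and step back to the same note — a neighbor tone (upper neighbor).
The harmony at that moment is G# diminished triad (G#, B, D); C#5 is not a chord tone.
It is approached by leap down from G#5 and left by step up to D5.
Leap in, step out — an appoggiatura.
The harmony at that moment is B minor triad (B, D, F#); E5 is not a chord tone.
It is approached by leap up from B4 and left by step down to D5.
Leap in, step out — an appoggiatura.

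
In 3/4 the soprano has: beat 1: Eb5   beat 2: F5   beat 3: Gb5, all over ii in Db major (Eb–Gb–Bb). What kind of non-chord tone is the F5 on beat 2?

Passing tone.

The harmony at that moment is Eb minor triad (Eb, Gb, Bb); F5 is not a chord tone.
It is approached by step up from Eb5 and left by step up to Gb5.
Step in, step out in the same direction — a passing tone.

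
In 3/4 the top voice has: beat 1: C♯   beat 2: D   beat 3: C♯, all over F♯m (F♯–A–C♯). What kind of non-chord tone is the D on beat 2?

The harmony at that moment is F♯ minor triad (F♯, A, C♯); D is not a chord tone.
It is approached by step up from C♯ and left by step down to C♯.
Step away and step back to the same note — a neighbor tone (upper neighbor).

Upper neighbor tone.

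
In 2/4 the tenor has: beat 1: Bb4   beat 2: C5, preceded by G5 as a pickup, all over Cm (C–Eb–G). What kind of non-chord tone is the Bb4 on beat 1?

Appoggiatura.

The harmony at that moment is C minor triad (C, Eb, G); Bb4 is not a chord tone.
It is approached by leap down from G5 and left by step up to C5.
Leap in, step out, metrically accented — an appoggiatura.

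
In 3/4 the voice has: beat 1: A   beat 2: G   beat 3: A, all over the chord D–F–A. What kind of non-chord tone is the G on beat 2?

The harmony at that moment is D minor triad (D, F, A); G is not a chord tone.
It is approached by step down from A and left by step up to A.
Step away and step back to the same note — a neighbor tone (lower neighbor).

Lower neighbor tone.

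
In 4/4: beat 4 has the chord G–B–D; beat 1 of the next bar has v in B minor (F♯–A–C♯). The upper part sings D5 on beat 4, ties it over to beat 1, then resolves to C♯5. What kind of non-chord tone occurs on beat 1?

Suspension.

The harmony at that moment is F♯ minor triad (F♯, A, C♯); D5 is not a chord tone.
It is held over (the same pitch as the preceding D5) and left by step down to C♯5.
Held over from the previous chord and resolving down by step — a suspension.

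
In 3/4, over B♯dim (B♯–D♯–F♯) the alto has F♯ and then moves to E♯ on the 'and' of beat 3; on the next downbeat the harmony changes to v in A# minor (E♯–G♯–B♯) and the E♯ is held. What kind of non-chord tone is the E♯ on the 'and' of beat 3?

Anticipation.

The harmony at that moment is B♯ diminished triad (B♯, D♯, F♯); E♯ is not a chord tone.
It is approached by step down from F♯ and then sustained as the same pitch into the next harmony.
Arriving early and becoming a chord tone when the harmony changes — an anticipation.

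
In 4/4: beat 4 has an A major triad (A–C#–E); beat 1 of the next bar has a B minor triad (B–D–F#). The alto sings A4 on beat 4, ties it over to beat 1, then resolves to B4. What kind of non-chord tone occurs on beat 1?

Retardation.

The harmony at that moment is B minor triad (B, D, F#); A4 is not a chord tone.
It is held over (the same pitch as the preceding A4) and left by step up to B4.
Held over from the previous chord and resolving up by step — a retardation.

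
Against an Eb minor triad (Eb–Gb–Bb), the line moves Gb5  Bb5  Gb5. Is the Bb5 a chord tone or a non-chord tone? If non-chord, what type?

Chord tone (the fifth of Eb minor triad).

Eb minor triad contains Eb, Gb, Bb; Bb is the fifth, so it is a chord tone.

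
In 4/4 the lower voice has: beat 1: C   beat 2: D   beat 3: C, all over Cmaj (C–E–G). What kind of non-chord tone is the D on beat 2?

Upper neighbor tone.

The harmony at that moment is C major triad (C, E, G); D is not a chord tone.
It is approached by step up from C and left by step down to C.
Step away and step back to the same note — a neighbor tone (upper neighbor).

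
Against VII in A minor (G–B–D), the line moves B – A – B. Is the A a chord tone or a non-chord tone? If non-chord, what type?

The harmony at that moment is G major triad (G, B, D); A is not a chord tone.
It is approached by step down from B and left by step up to B.
Step away and step back to the same note — a neighbor tone (lower neighbor).

Non-chord tone — a neighbor tone.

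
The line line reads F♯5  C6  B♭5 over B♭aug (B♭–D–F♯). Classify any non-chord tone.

C6 is an appoggiatura.

The harmony at that moment is B♭ augmented triad (B♭, D, F♯); C6 is not a chord tone.
It is approached by leap up from F♯5 and left by step down to B♭5.
Leap in, step out — an appoggiatura.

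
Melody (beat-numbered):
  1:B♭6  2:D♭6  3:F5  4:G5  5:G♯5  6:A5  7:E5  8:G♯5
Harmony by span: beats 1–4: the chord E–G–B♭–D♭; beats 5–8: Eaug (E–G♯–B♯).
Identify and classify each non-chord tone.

F5 (beat 3) — appoggiatura; A5 (beat 6) — escape tone.

The harmony at that moment is E diminished seventh chord (E, G, B♭, D♭); F5 is not a chord tone.
It is approached by leap down from D♭6 and left by step up to G5.
Leap in, step out — an appoggiatura.
The harmony at that moment is E augmented triad (E, G♯, B♯); A5 is not a chord tone.
It is approached by step up from G♯5 and left by leap down to E5.
Step in, leap out — an escape tone.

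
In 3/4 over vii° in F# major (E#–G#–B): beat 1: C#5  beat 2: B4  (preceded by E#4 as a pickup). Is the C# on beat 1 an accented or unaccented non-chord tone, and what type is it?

Accented appoggiatura.

The harmony at that moment is E# diminished triad (E#, G#, B); C#5 is not a chord tone.
It is approached by leap up from E#4 and left by step down to B4.
Leap in, step out — an appoggiatura.
It falls on the downbeat, so it is accented.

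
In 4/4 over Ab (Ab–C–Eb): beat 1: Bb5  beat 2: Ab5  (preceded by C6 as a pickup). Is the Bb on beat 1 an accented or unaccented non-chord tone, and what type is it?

The harmony at that moment is Ab major triad (Ab, C, Eb); Bb5 is not a chord tone.
It is approached by step down from C6 and left by step down to Ab5.
Step in, step out in the same direction — a passing tone.
It falls on the downbeat, so it is accented.

Accented passing tone.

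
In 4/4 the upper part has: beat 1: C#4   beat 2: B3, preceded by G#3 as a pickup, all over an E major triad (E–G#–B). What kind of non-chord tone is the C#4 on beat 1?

Appoggiatura.

The harmony at that moment is E major triad (E, G#, B); C#4 is not a chord tone.
It is approached by leap up from G#3 and left by step down to B3.
Leap in, step out, metrically accented — an appoggiatura.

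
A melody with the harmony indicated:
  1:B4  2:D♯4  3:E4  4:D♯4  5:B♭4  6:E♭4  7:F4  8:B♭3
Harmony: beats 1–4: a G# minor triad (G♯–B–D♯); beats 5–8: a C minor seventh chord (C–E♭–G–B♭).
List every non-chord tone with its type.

The harmony at that moment is G♯ minor triad (G♯, B, D♯); E4 is not a chord tone.
It is approached by step up from D♯4 and left by step down to D♯4.
Step away and step back to the same note — a neighbor tone (upper neighbor).
The harmony at that moment is C minor seventh chord (C, E♭, G, B♭); F4 is not a chord tone.
It is approached by step up from E♭4 and left by leap down to B♭3.
Step in, leap out — an escape tone.

E4 (beat 3) — neighbor tone; F4 (beat 7) — escape tone.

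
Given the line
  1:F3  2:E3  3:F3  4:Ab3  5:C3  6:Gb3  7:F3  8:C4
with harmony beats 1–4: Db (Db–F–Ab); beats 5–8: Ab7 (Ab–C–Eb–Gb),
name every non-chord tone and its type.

E3 (beat 2) — neighbor tone; F3 (beat 7) — escape tone.

The harmony at that moment is Db major triad (Db, F, Ab); E3 is not a chord tone.
It is approached by step down from F3 and left by step up to F3.
Step away and step back to the same note — a neighbor tone (lower neighbor).
The harmony at that moment is Ab dominant seventh chord (Ab, C, Eb, Gb); F3 is not a chord tone.
It is approached by step down from Gb3 and left by leap up to C4.
Step in, leap out — an escape tone.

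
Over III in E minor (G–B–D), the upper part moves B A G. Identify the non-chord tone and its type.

The harmony at that moment is G major triad (G, B, D); A is not a chord tone.
It is approached by step down from B and left by step down to G.
Step in, step out in the same direction — a passing tone.

A is a passing tone.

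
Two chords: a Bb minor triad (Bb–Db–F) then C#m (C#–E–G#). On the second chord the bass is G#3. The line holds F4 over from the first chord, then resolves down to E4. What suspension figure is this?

7–6 suspension.

At the second chord the bass is G#3. The suspended F4 lies a seventh above the bass; after resolving down by step to E4, the interval above the bass becomes a sixth.
Suspension figures are named by those two intervals: 7–6.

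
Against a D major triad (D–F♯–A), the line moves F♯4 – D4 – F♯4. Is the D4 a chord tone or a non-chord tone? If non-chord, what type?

Chord tone (the root of D major triad).

D major triad contains D, F♯, A; D is the root, so it is a chord tone.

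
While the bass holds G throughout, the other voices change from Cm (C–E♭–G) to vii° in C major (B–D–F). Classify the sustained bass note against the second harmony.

The harmony at that moment is B diminished triad (B, D, F); G is not a chord tone.
It is held over (the same pitch as the preceding G) and then sustained as the same pitch into the next harmony.
Sustained through a change of harmony — a pedal tone.

Pedal tone (pedal point).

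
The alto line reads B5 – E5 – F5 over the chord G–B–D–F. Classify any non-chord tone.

E5 is an appoggiatura.

The harmony at that moment is G dominant seventh chord (G, B, D, F); E5 is not a chord tone.
It is approached by leap down from B5 and left by step up to F5.
Leap in, step out — an appoggiatura.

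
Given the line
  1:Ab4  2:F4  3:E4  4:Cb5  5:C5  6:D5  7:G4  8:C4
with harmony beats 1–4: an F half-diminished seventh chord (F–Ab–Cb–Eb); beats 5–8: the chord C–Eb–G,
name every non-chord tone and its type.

E4 (beat 3) — escape tone; D5 (beat 6) — escape tone.

The harmony at that moment is F half-diminished seventh chord (F, Ab, Cb, Eb); E4 is not a chord tone.
It is approached by step down from F4 and left by leap up to Cb5.
Step in, leap out — an escape tone.
The harmony at that moment is C minor triad (C, Eb, G); D5 is not a chord tone.
It is approached by step up from C5 and left by leap down to G4.
Step in, leap out — an escape tone.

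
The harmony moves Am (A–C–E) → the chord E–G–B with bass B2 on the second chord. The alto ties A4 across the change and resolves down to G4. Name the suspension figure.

7–6 suspension.

At the second chord the bass is B2. The suspended A4 lies a seventh above the bass; after resolving down by step to G4, the interval above the bass becomes a sixth.
Suspension figures are named by those two intervals: 7–6.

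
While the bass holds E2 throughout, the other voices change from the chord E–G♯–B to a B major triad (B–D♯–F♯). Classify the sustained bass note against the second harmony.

Pedal tone (pedal point).

The harmony at that moment is B major triad (B, D♯, F♯); E2 is not a chord tone.
It is held over (the same pitch as the preceding E2) and then sustained as the same pitch into the next harmony.
Sustained through a change of harmony — a pedal tone.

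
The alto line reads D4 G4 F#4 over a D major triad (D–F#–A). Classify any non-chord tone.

The harmony at that moment is D major triad (D, F#, A); G4 is not a chord tone.
It is approached by leap up from D4 and left by step down to F#4.
Leap in, step out — an appoggiatura.

G4 is an appoggiatura.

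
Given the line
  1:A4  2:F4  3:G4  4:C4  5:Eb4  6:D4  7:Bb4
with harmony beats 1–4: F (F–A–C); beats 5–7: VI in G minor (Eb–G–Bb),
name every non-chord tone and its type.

The harmony at that moment is F major triad (F, A, C); G4 is not a chord tone.
It is approached by step up from F4 and left by leap down to C4.
Step in, leap out — an escape tone.
The harmony at that moment is Eb major triad (Eb, G, Bb); D4 is not a chord tone.
It is approached by step down from Eb4 and left by leap up to Bb4.
Step in, leap out — an escape tone.

G4 (beat 3) — escape tone; D4 (beat 6) — escape tone.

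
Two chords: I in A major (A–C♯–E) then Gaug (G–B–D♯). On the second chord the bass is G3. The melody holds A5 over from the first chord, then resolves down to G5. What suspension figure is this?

9–8 suspension.

At the second chord the bass is G3. The suspended A5 lies a ninth above the bass; after resolving down by step to G5, the interval above the bass becomes an octave.
Suspension figures are named by those two intervals: 9–8.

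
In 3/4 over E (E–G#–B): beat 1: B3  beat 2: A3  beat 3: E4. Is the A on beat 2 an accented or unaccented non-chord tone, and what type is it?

Unaccented escape tone.

The harmony at that moment is E major triad (E, G#, B); A3 is not a chord tone.
It is approached by step down from B3 and left by leap up to E4.
Step in, leap out — an escape tone.
It falls on a weak beat, so it is unaccented.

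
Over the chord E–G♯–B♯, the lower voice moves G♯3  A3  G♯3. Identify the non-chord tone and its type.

The harmony at that moment is E augmented triad (E, G♯, B♯); A3 is not a chord tone.
It is approached by step up from G♯3 and left by step down to G♯3.
Step away and step back to the same note — a neighbor tone (upper neighbor).

A3 is a neighbor tone.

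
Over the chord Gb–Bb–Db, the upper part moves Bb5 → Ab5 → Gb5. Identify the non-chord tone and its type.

Ab5 is a passing tone.

The harmony at that moment is Gb major triad (Gb, Bb, Db); Ab5 is not a chord tone.
It is approached by step down from Bb5 and left by step down to Gb5.
Step in, step out in the same direction — a passing tone.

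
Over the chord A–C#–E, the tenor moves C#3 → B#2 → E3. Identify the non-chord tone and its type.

The harmony at that moment is A major triad (A, C#, E); B#2 is not a chord tone.
It is approached by step down from C#3 and left by leap up to E3.
Step in, leap out — an escape tone.

B#2 is an escape tone.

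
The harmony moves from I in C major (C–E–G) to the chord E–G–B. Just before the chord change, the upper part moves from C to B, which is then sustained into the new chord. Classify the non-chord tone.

The harmony at that moment is C major triad (C, E, G); B is not a chord tone.
It is approached by step down from C and then sustained as the same pitch into the next harmony.
Arriving early and becoming a chord tone when the harmony changes — an anticipation.

B is an anticipation.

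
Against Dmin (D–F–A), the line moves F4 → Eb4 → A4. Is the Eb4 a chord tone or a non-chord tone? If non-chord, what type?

The harmony at that moment is D minor triad (D, F, A); Eb4 is not a chord tone.
It is approached by step down from F4 and left by leap up to A4.
Step in, leap out — an escape tone.

Non-chord tone — an escape tone.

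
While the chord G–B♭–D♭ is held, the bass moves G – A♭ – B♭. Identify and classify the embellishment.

The harmony at that moment is G diminished triad (G, B♭, D♭); A♭ is not a chord tone.
It is approached by step up from G and left by step up to B♭.
Step in, step out in the same direction — a passing tone.

A♭ is a passing tone.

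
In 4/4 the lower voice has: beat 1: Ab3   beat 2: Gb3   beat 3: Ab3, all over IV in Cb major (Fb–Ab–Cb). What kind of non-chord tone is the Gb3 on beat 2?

Lower neighbor tone.

The harmony at that moment is Fb major triad (Fb, Ab, Cb); Gb3 is not a chord tone.
It is approached by step down from Ab3 and left by step up to Ab3.
Step away and step back to the same note — a neighbor tone (lower neighbor).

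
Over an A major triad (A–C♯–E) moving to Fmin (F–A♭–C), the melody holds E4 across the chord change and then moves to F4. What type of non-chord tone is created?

E4 is a retardation.

The harmony at that moment is F minor triad (F, A♭, C); E4 is not a chord tone.
It is held over (the same pitch as the preceding E4) and left by step up to F4.
Held over from the previous chord and resolving up by step — a retardation.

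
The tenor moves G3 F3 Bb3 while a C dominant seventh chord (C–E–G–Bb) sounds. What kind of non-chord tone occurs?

F3 is an escape tone.

The harmony at that moment is C dominant seventh chord (C, E, G, Bb); F3 is not a chord tone.
It is approached by step down from G3 and left by leap up to Bb3.
Step in, leap out — an escape tone.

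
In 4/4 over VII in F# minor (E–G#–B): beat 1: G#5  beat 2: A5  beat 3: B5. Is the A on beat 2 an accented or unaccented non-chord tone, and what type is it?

The harmony at that moment is E major triad (E, G#, B); A5 is not a chord tone.
It is approached by step up from G#5 and left by step up to B5.
Step in, step out in the same direction — a passing tone.
It falls on a weak beat, so it is unaccented.

Unaccented passing tone.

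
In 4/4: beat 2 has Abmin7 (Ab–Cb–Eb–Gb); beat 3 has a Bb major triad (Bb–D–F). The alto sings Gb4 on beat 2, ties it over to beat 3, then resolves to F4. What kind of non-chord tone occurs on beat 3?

The harmony at that moment is Bb major triad (Bb, D, F); Gb4 is not a chord tone.
It is held over (the same pitch as the preceding Gb4) and left by step down to F4.
Held over from the previous chord and resolving down by step — a suspension.

Suspension.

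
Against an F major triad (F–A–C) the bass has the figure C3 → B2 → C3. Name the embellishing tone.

The harmony at that moment is F major triad (F, A, C); B2 is not a chord tone.
It is approached by step down from C3 and left by step up to C3.
Step away and step back to the same note — a neighbor tone (lower neighbor).

B2 is a neighbor tone.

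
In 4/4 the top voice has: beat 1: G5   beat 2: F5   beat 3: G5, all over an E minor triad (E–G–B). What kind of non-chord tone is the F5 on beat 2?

The harmony at that moment is E minor triad (E, G, B); F5 is not a chord tone.
It is approached by step down from G5 and left by step up to G5.
Step away and step back to the same note — a neighbor tone (lower neighbor).

Lower neighbor tone.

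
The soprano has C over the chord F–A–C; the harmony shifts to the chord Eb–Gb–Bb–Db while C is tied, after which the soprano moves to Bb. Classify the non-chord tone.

The harmony at that moment is Eb minor seventh chord (Eb, Gb, Bb, Db); C is not a chord tone.
It is held over (the same pitch as the preceding C) and left by step down to Bb.
Held over from the previous chord and resolving down by step — a suspension.

C is a suspension.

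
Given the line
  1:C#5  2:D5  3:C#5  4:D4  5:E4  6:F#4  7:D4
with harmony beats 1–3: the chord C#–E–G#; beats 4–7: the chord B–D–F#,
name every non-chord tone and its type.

D5 (beat 2) — neighbor tone; E4 (beat 5) — passing tone.

The harmony at that moment is C# minor triad (C#, E, G#); D5 is not a chord tone.
It is approached by step up from C#5 and left by step down to C#5.
Step away and step back to the same note — a neighbor tone (upper neighbor).
The harmony at that moment is B minor triad (B, D, F#); E4 is not a chord tone.
It is approached by step up from D4 and left by step up to F#4.
Step in, step out in the same direction — a passing tone.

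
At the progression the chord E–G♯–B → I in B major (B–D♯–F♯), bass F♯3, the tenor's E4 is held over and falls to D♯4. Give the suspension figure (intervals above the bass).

At the second chord the bass is F♯3. The suspended E4 lies a seventh above the bass; after resolving down by step to D♯4, the interval above the bass becomes a sixth.
Suspension figures are named by those two intervals: 7–6.

7–6 suspension.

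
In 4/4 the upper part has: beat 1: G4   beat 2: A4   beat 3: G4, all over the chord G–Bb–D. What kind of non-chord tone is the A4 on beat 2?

Upper neighbor tone.

The harmony at that moment is G minor triad (G, Bb, D); A4 is not a chord tone.
It is approached by step up from G4 and left by step down to G4.
Step away and step back to the same note — a neighbor tone (upper neighbor).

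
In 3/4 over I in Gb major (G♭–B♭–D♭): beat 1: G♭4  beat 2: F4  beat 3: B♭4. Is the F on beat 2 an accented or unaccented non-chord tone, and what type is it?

Unaccented escape tone.

The harmony at that moment is G♭ major triad (G♭, B♭, D♭); F4 is not a chord tone.
It is approached by step down from G♭4 and left by leap up to B♭4.
Step in, leap out — an escape tone.
It falls on a weak beat, so it is unaccented.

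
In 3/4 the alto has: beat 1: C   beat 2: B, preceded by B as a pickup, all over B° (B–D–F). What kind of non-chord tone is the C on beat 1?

The harmony at that moment is B diminished triad (B, D, F); C is not a chord tone.
It is approached by step up from B and left by step down to B.
Step away and step back to the same note — a neighbor tone (upper neighbor).

Upper neighbor tone.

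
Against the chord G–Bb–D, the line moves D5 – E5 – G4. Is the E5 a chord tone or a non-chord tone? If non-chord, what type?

The harmony at that moment is G minor triad (G, Bb, D); E5 is not a chord tone.
It is approached by step up from D5 and left by leap down to G4.
Step in, leap out — an escape tone.

Non-chord tone — an escape tone.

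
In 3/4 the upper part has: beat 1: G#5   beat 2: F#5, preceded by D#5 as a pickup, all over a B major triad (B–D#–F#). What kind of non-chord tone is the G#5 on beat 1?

Appoggiatura.

The harmony at that moment is B major triad (B, D#, F#); G#5 is not a chord tone.
It is approached by leap up from D#5 and left by step down to F#5.
Leap in, step out, metrically accented — an appoggiatura.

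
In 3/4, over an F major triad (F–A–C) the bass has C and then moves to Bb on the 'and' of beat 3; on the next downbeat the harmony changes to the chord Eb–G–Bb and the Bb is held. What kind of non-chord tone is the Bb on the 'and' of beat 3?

The harmony at that moment is F major triad (F, A, C); Bb is not a chord tone.
It is approached by step down from C and then sustained as the same pitch into the next harmony.
Arriving early and becoming a chord tone when the harmony changes — an anticipation.

Anticipation.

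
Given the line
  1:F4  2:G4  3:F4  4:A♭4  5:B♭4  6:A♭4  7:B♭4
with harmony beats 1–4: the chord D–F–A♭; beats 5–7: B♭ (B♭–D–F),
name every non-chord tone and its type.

G4 (beat 2) — neighbor tone; A♭4 (beat 6) — neighbor tone.

The harmony at that moment is D diminished triad (D, F, A♭); G4 is not a chord tone.
It is approached by step up from F4 and left by step down to F4.
Step away and step back to the same note — a neighbor tone (upper neighbor).
The harmony at that moment is B♭ major triad (B♭, D, F); A♭4 is not a chord tone.
It is approached by step down from B♭4 and left by step up to B♭4.
Step away and step back to the same note — a neighbor tone (lower neighbor).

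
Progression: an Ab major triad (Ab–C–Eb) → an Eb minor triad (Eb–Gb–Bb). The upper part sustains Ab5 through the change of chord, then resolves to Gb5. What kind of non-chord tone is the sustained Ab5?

Ab5 is a suspension.

The harmony at that moment is Eb minor triad (Eb, Gb, Bb); Ab5 is not a chord tone.
It is held over (the same pitch as the preceding Ab5) and left by step down to Gb5.
Held over from the previous chord and resolving down by step — a suspension.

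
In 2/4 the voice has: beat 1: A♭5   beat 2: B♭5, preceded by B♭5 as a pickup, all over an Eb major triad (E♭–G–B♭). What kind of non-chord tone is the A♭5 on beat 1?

The harmony at that moment is E♭ major triad (E♭, G, B♭); A♭5 is not a chord tone.
It is approached by step down from B♭5 and left by step up to B♭5.
Step away and step back to the same note — a neighbor tone (lower neighbor).

Lower neighbor tone.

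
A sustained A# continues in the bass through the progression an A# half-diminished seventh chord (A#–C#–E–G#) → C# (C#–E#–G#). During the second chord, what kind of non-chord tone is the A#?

The harmony at that moment is C# major triad (C#, E#, G#); A# is not a chord tone.
It is held over (the same pitch as the preceding A#) and then sustained as the same pitch into the next harmony.
Sustained through a change of harmony — a pedal tone.

Pedal tone (pedal point).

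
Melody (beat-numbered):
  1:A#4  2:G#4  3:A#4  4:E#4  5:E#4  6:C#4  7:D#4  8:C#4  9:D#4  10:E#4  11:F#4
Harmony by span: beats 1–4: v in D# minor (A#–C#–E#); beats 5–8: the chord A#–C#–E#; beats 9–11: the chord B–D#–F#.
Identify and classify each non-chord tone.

The harmony at that moment is A# minor triad (A#, C#, E#); G#4 is not a chord tone.
It is approached by step down from A#4 and left by step up to A#4.
Step away and step back to the same note — a neighbor tone (lower neighbor).
The harmony at that moment is A# minor triad (A#, C#, E#); D#4 is not a chord tone.
It is approached by step up from C#4 and left by step down to C#4.
Step away and step back to the same note — a neighbor tone (upper neighbor).
The harmony at that moment is B major triad (B, D#, F#); E#4 is not a chord tone.
It is approached by step up from D#4 and left by step up to F#4.
Step in, step out in the same direction — a passing tone.

G#4 (beat 2) — neighbor tone; D#4 (beat 7) — neighbor tone; E#4 (beat 10) — passing tone.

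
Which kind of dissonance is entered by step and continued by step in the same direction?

Approach: by step. Departure: by step, continuing in the same direction.
Stepwise on both sides with no change of direction means the note fills in the space between two different chord tones — a passing tone. (Had it turned back to its starting note it would be a neighbor tone instead.)

Passing tone.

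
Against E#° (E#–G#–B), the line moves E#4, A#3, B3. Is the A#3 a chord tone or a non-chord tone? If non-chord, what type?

Non-chord tone — an appoggiatura.

The harmony at that moment is E# diminished triad (E#, G#, B); A#3 is not a chord tone.
It is approached by leap down from E#4 and left by step up to B3.
Leap in, step out — an appoggiatura.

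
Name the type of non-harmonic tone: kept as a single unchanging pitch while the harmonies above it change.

Approach: none. Departure: none — a single pitch is sustained while the chords change around it, passing through harmonies that do not contain it.
No melodic motion at all; the dissonance is created entirely by the moving harmonies against the stationary note — a pedal tone (pedal point).

Pedal tone.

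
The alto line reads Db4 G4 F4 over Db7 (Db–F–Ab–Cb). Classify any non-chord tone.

The harmony at that moment is Db dominant seventh chord (Db, F, Ab, Cb); G4 is not a chord tone.
It is approached by leap up from Db4 and left by step down to F4.
Leap in, step out — an appoggiatura.

G4 is an appoggiatura.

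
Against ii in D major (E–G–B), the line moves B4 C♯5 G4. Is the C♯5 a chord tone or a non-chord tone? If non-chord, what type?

The harmony at that moment is E minor triad (E, G, B); C♯5 is not a chord tone.
It is approached by step up from B4 and left by leap down to G4.
Step in, leap out — an escape tone.

Non-chord tone — an escape tone.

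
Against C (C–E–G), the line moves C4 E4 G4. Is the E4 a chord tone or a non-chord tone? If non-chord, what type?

Chord tone (the third of C major triad).

C major triad contains C, E, G; E is the third, so it is a chord tone.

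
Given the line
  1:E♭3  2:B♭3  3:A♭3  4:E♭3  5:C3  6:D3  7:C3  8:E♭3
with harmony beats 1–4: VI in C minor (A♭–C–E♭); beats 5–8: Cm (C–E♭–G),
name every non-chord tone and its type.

B♭3 (beat 2) — appoggiatura; D3 (beat 6) — neighbor tone.

The harmony at that moment is A♭ major triad (A♭, C, E♭); B♭3 is not a chord tone.
It is approached by leap up from E♭3 and left by step down to A♭3.
Leap in, step out — an appoggiatura.
The harmony at that moment is C minor triad (C, E♭, G); D3 is not a chord tone.
It is approached by step up from C3 and left by step down to C3.
Step away and step back to the same note — a neighbor tone (upper neighbor).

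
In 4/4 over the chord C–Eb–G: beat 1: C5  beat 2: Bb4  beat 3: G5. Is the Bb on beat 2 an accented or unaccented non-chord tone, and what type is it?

Unaccented escape tone.

The harmony at that moment is C minor triad (C, Eb, G); Bb4 is not a chord tone.
It is approached by step down from C5 and left by leap up to G5.
Step in, leap out — an escape tone.
It falls on a weak beat, so it is unaccented.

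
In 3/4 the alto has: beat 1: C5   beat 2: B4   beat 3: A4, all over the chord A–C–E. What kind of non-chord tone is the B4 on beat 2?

The harmony at that moment is A minor triad (A, C, E); B4 is not a chord tone.
It is approached by step down from C5 and left by step down to A4.
Step in, step out in the same direction — a passing tone.

Passing tone.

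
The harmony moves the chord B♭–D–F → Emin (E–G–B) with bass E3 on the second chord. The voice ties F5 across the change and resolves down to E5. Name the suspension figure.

At the second chord the bass is E3. The suspended F5 lies a ninth above the bass; after resolving down by step to E5, the interval above the bass becomes an octave.
Suspension figures are named by those two intervals: 9–8.

9–8 suspension.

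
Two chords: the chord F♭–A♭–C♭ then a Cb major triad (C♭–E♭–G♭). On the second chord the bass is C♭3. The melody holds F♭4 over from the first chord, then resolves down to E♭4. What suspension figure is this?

4–3 suspension.

At the second chord the bass is C♭3. The suspended F♭4 lies a fourth above the bass; after resolving down by step to E♭4, the interval above the bass becomes a third.
Suspension figures are named by those two intervals: 4–3.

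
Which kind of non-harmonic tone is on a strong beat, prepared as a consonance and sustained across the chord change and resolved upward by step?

Retardation.

Approach: by preparation — the pitch is first a chord tone, then held (tied or repeated) while the harmony changes under it. Departure: up by step. Metric position: strong.
A prepared dissonance that resolves upward by step — a retardation. (The same figure resolving downward would be a suspension.)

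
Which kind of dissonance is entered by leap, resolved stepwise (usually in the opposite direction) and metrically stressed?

Approach: by leap. Departure: by step. Metric position: strong.
Leap in, step out, in a metrically strong position — an appoggiatura. (It is the mirror image of the escape tone, which steps in and leaps out from a weak position.)

Appoggiatura.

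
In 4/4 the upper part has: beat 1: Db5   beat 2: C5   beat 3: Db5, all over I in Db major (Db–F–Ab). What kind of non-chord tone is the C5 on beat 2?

Lower neighbor tone.

The harmony at that moment is Db major triad (Db, F, Ab); C5 is not a chord tone.
It is approached by step down from Db5 and left by step up to Db5.
Step away and step back to the same note — a neighbor tone (lower neighbor).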